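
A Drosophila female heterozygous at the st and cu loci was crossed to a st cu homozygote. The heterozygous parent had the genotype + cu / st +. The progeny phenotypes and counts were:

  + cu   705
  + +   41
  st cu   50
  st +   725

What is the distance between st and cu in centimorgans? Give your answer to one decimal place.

The recombinant classes are + + and st cu: 41 + 50 = 91.
Recombination frequency = 91/1521 = 0.0598 ≈ 6.0%, i.e. 6.0 centimorgans.

6.0 centimorgans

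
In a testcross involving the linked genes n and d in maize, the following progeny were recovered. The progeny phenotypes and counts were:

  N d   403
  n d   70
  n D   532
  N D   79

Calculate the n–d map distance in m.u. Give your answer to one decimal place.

13.7 m.u.

The two most frequent classes, N d (403) and n D (532), are the parental types, so the F1 was N d / n D.
The recombinant classes are N D and n d: 79 + 70 = 149.
Recombination frequency = 149/1084 = 0.1375 ≈ 13.7%, i.e. 13.7 m.u.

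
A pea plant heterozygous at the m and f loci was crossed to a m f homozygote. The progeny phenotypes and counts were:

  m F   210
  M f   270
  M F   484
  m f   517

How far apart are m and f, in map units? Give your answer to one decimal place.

32.4 map units

The two most frequent classes, M F (484) and m f (517), are the parental types, so the F1 was M F / m f.
The recombinant classes are M f and m F: 270 + 210 = 480.
Recombination frequency = 480/1481 = 0.3241 ≈ 32.4%, i.e. 32.4 map units.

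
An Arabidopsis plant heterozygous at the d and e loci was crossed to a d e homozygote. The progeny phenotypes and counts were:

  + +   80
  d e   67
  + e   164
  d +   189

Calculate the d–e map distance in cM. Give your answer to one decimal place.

29.4 cM

The two most frequent classes, + e (164) and d + (189), are the parental types, so the F1 was + e / d +.
The recombinant classes are + + and d e: 80 + 67 = 147.
Recombination frequency = 147/500 = 0.2940 ≈ 29.4%, i.e. 29.4 cM.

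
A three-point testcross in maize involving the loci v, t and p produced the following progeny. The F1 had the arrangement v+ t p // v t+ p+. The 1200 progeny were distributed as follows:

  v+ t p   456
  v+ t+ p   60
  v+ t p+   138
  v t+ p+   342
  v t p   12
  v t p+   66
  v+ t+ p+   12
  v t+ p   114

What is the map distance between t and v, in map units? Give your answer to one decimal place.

The two rarest classes, v t p and v+ t+ p+, are the double crossovers. Comparing them with the parentals, only the v allele has switched, so v is the middle locus and the order is t – v – p.
Crossovers in the t–v interval produce the single-crossover classes v+ t+ p and v t p+ (60 + 66 = 126) plus the double crossovers (24).
RF(t–v) = (126 + 24) / 1200 = 150/1200 = 0.1250 → 12.5 map units.

12.5 map units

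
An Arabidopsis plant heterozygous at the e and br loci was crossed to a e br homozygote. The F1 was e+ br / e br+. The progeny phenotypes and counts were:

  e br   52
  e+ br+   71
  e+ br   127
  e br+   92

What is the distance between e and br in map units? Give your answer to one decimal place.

The recombinant classes are e+ br+ and e br: 71 + 52 = 123.
Recombination frequency = 123/342 = 0.3596 ≈ 36.0%, i.e. 36.0 map units.

36.0 map units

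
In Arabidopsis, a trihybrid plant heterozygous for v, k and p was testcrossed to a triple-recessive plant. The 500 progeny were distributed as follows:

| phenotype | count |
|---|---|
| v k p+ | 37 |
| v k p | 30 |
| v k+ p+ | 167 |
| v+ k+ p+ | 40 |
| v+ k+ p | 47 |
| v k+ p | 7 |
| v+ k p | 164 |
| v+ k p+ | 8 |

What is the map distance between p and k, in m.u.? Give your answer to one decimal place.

The two most frequent reciprocal classes, v k+ p+ and v+ k p, are the parental types, so the F1 was v k+ p+ / v+ k p.
The two rarest classes, v k+ p and v+ k p+, are the double crossovers. Comparing them with the parentals, only the p allele has switched, so p is the middle locus and the order is k – p – v.
Crossovers in the k–p interval produce the single-crossover classes v k p+ and v+ k+ p (37 + 47 = 84) plus the double crossovers (15).
RF(k–p) = (84 + 15) / 500 = 99/500 = 0.1980 → 19.8 m.u.

19.8 m.u.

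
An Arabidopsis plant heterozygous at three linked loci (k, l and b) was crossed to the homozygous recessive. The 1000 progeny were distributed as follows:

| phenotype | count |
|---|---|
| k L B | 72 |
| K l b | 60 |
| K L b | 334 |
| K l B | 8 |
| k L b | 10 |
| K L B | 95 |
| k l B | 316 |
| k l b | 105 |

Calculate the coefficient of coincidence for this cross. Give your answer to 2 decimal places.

0.55

The two most frequent reciprocal classes, k l B and K L b, are the parental types, so the F1 was k l B / K L b.
The two rarest classes, K l B and k L b, are the double crossovers. Comparing them with the parentals, only the k allele has switched, so k is the middle locus and the order is l – k – b.
l–k: (132 + 18)/1000 = 0.1500; k–b: (200 + 18)/1000 = 0.2180.
Expected DCO frequency = 0.1500 × 0.2180 ≈ 0.03270; observed = 18/1000 ≈ 0.01800.
Coefficient of coincidence = 0.01800/0.03270 ≈ 0.55.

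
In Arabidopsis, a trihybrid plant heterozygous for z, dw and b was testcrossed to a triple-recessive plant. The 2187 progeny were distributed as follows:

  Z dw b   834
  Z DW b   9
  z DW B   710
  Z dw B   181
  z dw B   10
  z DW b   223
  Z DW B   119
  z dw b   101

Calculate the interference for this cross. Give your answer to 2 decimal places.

0.59

The two most frequent reciprocal classes, Z dw b and z DW B, are the parental types, so the F1 was Z dw b / z DW B.
The two rarest classes, Z DW b and z dw B, are the double crossovers. Comparing them with the parentals, only the dw allele has switched, so dw is the middle locus and the order is z – dw – b.
z–dw: (220 + 19)/2187 = 0.1093; dw–b: (404 + 19)/2187 = 0.1934.
Expected DCO frequency = 0.1093 × 0.1934 ≈ 0.02114; observed = 19/2187 ≈ 0.00869.
Coefficient of coincidence = 0.00869/0.02114 ≈ 0.41; interference = 1 − 0.41 = 0.59.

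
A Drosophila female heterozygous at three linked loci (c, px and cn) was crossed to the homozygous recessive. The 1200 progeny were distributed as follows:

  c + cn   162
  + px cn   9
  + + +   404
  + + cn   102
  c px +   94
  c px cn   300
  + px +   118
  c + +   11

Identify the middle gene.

The two most frequent reciprocal classes, c px cn and + + +, are the parental types, so the F1 was c px cn / + + +.
The two rarest classes, + px cn and c + +, are the double crossovers. Comparing them with the parentals, only the c allele has switched, so c is the middle locus and the order is px – c – cn.

c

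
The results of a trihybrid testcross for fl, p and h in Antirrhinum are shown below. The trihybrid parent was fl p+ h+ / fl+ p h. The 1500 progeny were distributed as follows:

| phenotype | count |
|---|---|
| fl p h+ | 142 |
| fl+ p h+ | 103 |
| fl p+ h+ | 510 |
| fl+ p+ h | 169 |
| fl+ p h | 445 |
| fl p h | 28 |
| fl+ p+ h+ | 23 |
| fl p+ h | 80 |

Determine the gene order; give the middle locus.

fl

The two rarest classes, fl+ p+ h+ and fl p h, are the double crossovers. Comparing them with the parentals, only the fl allele has switched, so fl is the middle locus and the order is h – fl – p.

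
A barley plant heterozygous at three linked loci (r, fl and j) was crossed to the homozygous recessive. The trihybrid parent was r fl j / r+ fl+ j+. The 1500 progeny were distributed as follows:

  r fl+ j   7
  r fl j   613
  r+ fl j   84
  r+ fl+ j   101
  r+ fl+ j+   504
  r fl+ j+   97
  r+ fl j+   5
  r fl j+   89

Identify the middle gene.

The two rarest classes, r fl+ j and r+ fl j+, are the double crossovers. Comparing them with the parentals, only the fl allele has switched, so fl is the middle locus and the order is j – fl – r.

fl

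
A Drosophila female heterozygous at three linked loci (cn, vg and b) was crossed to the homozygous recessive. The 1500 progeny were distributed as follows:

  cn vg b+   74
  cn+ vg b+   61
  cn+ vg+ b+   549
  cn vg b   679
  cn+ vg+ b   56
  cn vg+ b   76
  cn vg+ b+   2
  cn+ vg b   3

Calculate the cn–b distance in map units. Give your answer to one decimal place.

The two most frequent reciprocal classes, cn vg b and cn+ vg+ b+, are the parental types, so the F1 was cn vg b / cn+ vg+ b+.
The two rarest classes, cn+ vg b and cn vg+ b+, are the double crossovers. Comparing them with the parentals, only the cn allele has switched, so cn is the middle locus and the order is vg – cn – b.
Crossovers in the cn–b interval produce the single-crossover classes cn vg b+ and cn+ vg+ b (74 + 56 = 130) plus the double crossovers (5).
RF(cn–b) = (130 + 5) / 1500 = 135/1500 = 0.0900 → 9.0 map units.

9.0 map units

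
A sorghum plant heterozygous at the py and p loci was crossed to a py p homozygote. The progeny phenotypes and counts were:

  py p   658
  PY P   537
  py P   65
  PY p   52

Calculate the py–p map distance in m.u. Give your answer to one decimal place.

The two most frequent classes, PY P (537) and py p (658), are the parental types, so the F1 was PY P / py p.
The recombinant classes are PY p and py P: 52 + 65 = 117.
Recombination frequency = 117/1312 = 0.0892 ≈ 8.9%, i.e. 8.9 m.u.

8.9 m.u.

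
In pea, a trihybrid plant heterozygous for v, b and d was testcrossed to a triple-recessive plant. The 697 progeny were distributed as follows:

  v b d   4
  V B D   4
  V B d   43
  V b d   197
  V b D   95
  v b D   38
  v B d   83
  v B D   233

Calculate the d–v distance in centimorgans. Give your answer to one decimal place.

26.7 centimorgans

The two most frequent reciprocal classes, V b d and v B D, are the parental types, so the F1 was V b d / v B D.
The two rarest classes, v b d and V B D, are the double crossovers. Comparing them with the parentals, only the v allele has switched, so v is the middle locus and the order is d – v – b.
Crossovers in the d–v interval produce the single-crossover classes V b D and v B d (95 + 83 = 178) plus the double crossovers (8).
RF(d–v) = (178 + 8) / 697 = 186/697 = 0.2669 → 26.7 centimorgans.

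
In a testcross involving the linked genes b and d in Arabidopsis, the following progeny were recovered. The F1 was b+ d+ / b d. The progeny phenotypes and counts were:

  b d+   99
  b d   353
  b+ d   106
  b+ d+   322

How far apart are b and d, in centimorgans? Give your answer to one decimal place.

23.3 centimorgans

The recombinant classes are b+ d and b d+: 106 + 99 = 205.
Recombination frequency = 205/880 = 0.2330 ≈ 23.3%, i.e. 23.3 centimorgans.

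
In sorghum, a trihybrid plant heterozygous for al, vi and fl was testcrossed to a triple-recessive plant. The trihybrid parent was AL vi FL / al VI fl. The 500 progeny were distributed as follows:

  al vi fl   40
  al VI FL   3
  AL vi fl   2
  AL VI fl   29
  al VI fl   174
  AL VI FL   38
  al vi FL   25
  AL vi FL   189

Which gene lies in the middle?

The two rarest classes, AL vi fl and al VI FL, are the double crossovers. Comparing them with the parentals, only the fl allele has switched, so fl is the middle locus and the order is al – fl – vi.

fl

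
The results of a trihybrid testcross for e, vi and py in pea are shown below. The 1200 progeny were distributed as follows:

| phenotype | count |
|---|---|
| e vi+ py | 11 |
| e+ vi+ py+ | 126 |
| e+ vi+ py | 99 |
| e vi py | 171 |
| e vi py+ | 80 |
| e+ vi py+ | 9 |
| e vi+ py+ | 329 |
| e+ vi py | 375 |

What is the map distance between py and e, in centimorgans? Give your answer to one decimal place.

26.4 centimorgans

The two most frequent reciprocal classes, e vi+ py+ and e+ vi py, are the parental types, so the F1 was e vi+ py+ / e+ vi py.
The two rarest classes, e vi+ py and e+ vi py+, are the double crossovers. Comparing them with the parentals, only the py allele has switched, so py is the middle locus and the order is e – py – vi.
Crossovers in the e–py interval produce the single-crossover classes e+ vi+ py+ and e vi py (126 + 171 = 297) plus the double crossovers (20).
RF(e–py) = (297 + 20) / 1200 = 317/1200 = 0.2642 → 26.4 centimorgans.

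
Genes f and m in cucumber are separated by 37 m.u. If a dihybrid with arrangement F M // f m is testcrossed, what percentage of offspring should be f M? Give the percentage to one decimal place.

A map distance of 37 m.u. corresponds to a recombination frequency of 0.370.
The F1 is F M / f m, so f M is a recombinant gamete class with expected frequency r/2 = 0.370/2 = 0.1850.
That is 0.1850 = 18.5% of the progeny.

18.5%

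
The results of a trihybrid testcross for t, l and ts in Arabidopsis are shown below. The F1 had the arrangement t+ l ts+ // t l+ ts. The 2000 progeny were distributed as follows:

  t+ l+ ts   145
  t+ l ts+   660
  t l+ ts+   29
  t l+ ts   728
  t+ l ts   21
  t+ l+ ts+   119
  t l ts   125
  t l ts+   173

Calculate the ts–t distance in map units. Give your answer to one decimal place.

18.4 map units

The two rarest classes, t+ l ts and t l+ ts+, are the double crossovers. Comparing them with the parentals, only the ts allele has switched, so ts is the middle locus and the order is l – ts – t.
Crossovers in the ts–t interval produce the single-crossover classes t l ts+ and t+ l+ ts (173 + 145 = 318) plus the double crossovers (50).
RF(ts–t) = (318 + 50) / 2000 = 368/2000 = 0.1840 → 18.4 map units.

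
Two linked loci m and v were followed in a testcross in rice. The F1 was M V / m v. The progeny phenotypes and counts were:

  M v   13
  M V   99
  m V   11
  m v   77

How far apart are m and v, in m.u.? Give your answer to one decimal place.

The recombinant classes are M v and m V: 13 + 11 = 24.
Recombination frequency = 24/200 = 0.1200 ≈ 12.0%, i.e. 12.0 m.u.

12.0 m.u.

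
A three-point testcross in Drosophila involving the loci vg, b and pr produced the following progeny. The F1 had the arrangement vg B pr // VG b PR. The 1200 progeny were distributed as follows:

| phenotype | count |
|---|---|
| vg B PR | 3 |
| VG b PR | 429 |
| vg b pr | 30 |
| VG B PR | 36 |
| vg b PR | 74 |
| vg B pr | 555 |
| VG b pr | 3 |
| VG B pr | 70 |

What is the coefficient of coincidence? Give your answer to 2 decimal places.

The two rarest classes, vg B PR and VG b pr, are the double crossovers. Comparing them with the parentals, only the pr allele has switched, so pr is the middle locus and the order is b – pr – vg.
b–pr: (66 + 6)/1200 = 0.0600; pr–vg: (144 + 6)/1200 = 0.1250.
Expected DCO frequency = 0.0600 × 0.1250 ≈ 0.00750; observed = 6/1200 ≈ 0.00500.
Coefficient of coincidence = 0.00500/0.00750 ≈ 0.67.

0.67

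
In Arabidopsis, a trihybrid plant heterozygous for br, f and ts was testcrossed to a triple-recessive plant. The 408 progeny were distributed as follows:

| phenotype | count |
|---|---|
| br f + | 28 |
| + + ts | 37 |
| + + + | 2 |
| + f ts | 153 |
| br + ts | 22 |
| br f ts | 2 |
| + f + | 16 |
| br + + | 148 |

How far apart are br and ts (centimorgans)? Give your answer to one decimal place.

10.3 centimorgans

The two most frequent reciprocal classes, br + + and + f ts, are the parental types, so the F1 was br + + / + f ts.
The two rarest classes, + + + and br f ts, are the double crossovers. Comparing them with the parentals, only the br allele has switched, so br is the middle locus and the order is ts – br – f.
Crossovers in the ts–br interval produce the single-crossover classes br + ts and + f + (22 + 16 = 38) plus the double crossovers (4).
RF(ts–br) = (38 + 4) / 408 = 42/408 = 0.1029 → 10.3 centimorgans.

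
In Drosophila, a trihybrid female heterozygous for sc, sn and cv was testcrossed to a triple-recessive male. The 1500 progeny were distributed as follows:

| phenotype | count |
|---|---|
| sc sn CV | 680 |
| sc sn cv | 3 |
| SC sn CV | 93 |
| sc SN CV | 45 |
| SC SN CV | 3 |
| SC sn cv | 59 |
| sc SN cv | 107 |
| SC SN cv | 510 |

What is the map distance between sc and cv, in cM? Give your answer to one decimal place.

13.7 cM

The two most frequent reciprocal classes, SC SN cv and sc sn CV, are the parental types, so the F1 was SC SN cv / sc sn CV.
The two rarest classes, SC SN CV and sc sn cv, are the double crossovers. Comparing them with the parentals, only the cv allele has switched, so cv is the middle locus and the order is sc – cv – sn.
Crossovers in the sc–cv interval produce the single-crossover classes sc SN cv and SC sn CV (107 + 93 = 200) plus the double crossovers (6).
RF(sc–cv) = (200 + 6) / 1500 = 206/1500 = 0.1373 → 13.7 cM.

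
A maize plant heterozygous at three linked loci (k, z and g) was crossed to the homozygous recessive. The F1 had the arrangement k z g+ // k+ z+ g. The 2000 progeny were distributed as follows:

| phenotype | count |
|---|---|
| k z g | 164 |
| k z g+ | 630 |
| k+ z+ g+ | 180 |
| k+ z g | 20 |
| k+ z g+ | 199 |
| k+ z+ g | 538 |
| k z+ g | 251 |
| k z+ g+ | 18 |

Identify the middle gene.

The two rarest classes, k z+ g+ and k+ z g, are the double crossovers. Comparing them with the parentals, only the z allele has switched, so z is the middle locus and the order is g – z – k.

z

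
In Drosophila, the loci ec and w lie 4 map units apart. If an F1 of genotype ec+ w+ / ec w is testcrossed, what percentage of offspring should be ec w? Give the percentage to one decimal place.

48.0%

A map distance of 4 map units corresponds to a recombination frequency of 0.040.
The F1 is ec+ w+ / ec w, so ec w is a parental gamete class with expected frequency (1 − r)/2 = 0.960/2 = 0.4800.
That is 0.4800 = 48.0% of the progeny.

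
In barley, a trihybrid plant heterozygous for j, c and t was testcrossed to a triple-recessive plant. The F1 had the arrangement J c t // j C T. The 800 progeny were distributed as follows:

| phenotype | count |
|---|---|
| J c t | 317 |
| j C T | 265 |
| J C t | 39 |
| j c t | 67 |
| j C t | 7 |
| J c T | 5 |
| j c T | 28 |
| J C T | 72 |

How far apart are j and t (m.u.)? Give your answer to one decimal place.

The two rarest classes, J c T and j C t, are the double crossovers. Comparing them with the parentals, only the t allele has switched, so t is the middle locus and the order is j – t – c.
Crossovers in the j–t interval produce the single-crossover classes j c t and J C T (67 + 72 = 139) plus the double crossovers (12).
RF(j–t) = (139 + 12) / 800 = 151/800 = 0.1888 → 18.9 m.u.

18.9 m.u.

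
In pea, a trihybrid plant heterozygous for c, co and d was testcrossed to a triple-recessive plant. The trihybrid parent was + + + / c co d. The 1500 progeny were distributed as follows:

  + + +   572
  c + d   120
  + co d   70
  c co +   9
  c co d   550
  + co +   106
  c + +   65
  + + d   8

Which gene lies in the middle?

The two rarest classes, + + d and c co +, are the double crossovers. Comparing them with the parentals, only the d allele has switched, so d is the middle locus and the order is co – d – c.

d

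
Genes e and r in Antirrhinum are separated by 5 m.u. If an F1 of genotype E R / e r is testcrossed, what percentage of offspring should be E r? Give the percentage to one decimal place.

A map distance of 5 m.u. corresponds to a recombination frequency of 0.050.
The F1 is E R / e r, so E r is a recombinant gamete class with expected frequency r/2 = 0.050/2 = 0.0250.
That is 0.0250 = 2.5% of the progeny.

2.5%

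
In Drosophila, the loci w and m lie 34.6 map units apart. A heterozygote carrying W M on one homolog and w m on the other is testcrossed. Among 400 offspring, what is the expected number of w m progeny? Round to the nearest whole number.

131

A map distance of 34.6 map units corresponds to a recombination frequency of 0.346.
The F1 is W M / w m, so w m is a parental gamete class with expected frequency (1 − r)/2 = 0.654/2 = 0.3270.
Expected number = 0.3270 × 400 = 130.80 ≈ 131.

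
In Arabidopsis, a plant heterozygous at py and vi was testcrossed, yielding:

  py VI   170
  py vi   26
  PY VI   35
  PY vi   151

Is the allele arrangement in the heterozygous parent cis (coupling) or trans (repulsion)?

trans

The two most frequent classes are PY vi (151) and py VI (170); these are the parental (non-recombinant) types.
So the F1 carried PY vi on one chromosome and py VI on the other — the recessive alleles are on opposite chromosomes (trans / repulsion).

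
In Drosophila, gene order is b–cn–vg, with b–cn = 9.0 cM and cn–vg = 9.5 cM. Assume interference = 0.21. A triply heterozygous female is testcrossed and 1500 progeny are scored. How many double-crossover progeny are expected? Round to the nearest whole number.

10

Map distances give recombination frequencies of 0.090 and 0.095 for the two intervals.
With interference 0.21 (so coincidence = 0.79), expected double-crossover frequency = 0.090 × 0.095 × 0.79 = 0.00675.
Expected number = 0.00675 × 1500 = 10.13 ≈ 10.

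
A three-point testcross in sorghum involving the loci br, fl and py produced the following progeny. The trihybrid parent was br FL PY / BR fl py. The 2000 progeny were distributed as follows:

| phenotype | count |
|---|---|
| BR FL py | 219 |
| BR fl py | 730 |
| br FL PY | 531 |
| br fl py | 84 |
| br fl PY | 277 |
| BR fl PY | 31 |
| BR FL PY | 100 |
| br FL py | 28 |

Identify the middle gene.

The two rarest classes, br FL py and BR fl PY, are the double crossovers. Comparing them with the parentals, only the py allele has switched, so py is the middle locus and the order is br – py – fl.

py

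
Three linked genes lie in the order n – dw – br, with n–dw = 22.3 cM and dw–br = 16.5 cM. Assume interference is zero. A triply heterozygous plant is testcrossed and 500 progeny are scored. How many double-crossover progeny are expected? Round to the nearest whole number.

Map distances give recombination frequencies of 0.223 and 0.165 for the two intervals.
With no interference, expected double-crossover frequency = 0.223 × 0.165 = 0.03680.
Expected number = 0.03680 × 500 = 18.40 ≈ 18.

18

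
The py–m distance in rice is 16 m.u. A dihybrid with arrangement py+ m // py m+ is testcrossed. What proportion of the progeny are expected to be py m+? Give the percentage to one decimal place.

A map distance of 16 m.u. corresponds to a recombination frequency of 0.160.
The F1 is py+ m / py m+, so py m+ is a parental gamete class with expected frequency (1 − r)/2 = 0.840/2 = 0.4200.
That is 0.4200 = 42.0% of the progeny.

42.0%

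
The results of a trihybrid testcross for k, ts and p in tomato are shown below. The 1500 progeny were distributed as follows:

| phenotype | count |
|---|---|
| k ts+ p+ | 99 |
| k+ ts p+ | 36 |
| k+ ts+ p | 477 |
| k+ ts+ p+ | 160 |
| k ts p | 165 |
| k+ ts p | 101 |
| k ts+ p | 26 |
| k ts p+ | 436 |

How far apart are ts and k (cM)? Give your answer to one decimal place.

The two most frequent reciprocal classes, k ts p+ and k+ ts+ p, are the parental types, so the F1 was k ts p+ / k+ ts+ p.
The two rarest classes, k+ ts p+ and k ts+ p, are the double crossovers. Comparing them with the parentals, only the k allele has switched, so k is the middle locus and the order is p – k – ts.
Crossovers in the k–ts interval produce the single-crossover classes k ts+ p+ and k+ ts p (99 + 101 = 200) plus the double crossovers (62).
RF(k–ts) = (200 + 62) / 1500 = 262/1500 = 0.1747 → 17.5 cM.

17.5 cM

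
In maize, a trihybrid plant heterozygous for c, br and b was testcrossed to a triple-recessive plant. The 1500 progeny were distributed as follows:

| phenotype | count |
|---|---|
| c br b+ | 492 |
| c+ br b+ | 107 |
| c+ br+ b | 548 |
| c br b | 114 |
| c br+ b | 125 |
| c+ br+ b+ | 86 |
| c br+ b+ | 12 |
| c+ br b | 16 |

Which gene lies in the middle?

br

The two most frequent reciprocal classes, c br b+ and c+ br+ b, are the parental types, so the F1 was c br b+ / c+ br+ b.
The two rarest classes, c br+ b+ and c+ br b, are the double crossovers. Comparing them with the parentals, only the br allele has switched, so br is the middle locus and the order is c – br – b.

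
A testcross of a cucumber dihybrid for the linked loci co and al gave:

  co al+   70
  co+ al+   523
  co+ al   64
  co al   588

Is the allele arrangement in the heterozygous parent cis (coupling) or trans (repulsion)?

The two most frequent classes are co+ al+ (523) and co al (588); these are the parental (non-recombinant) types.
So the F1 carried co+ al+ on one chromosome and co al on the other — the recessive alleles are on the same chromosome (cis / coupling).

cis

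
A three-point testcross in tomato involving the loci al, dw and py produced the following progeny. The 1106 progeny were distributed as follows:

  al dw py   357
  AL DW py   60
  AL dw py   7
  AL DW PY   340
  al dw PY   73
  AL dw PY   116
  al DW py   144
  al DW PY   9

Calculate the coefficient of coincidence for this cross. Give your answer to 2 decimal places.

0.43

The two most frequent reciprocal classes, AL DW PY and al dw py, are the parental types, so the F1 was AL DW PY / al dw py.
The two rarest classes, al DW PY and AL dw py, are the double crossovers. Comparing them with the parentals, only the al allele has switched, so al is the middle locus and the order is dw – al – py.
dw–al: (260 + 16)/1106 = 0.2495; al–py: (133 + 16)/1106 = 0.1347.
Expected DCO frequency = 0.2495 × 0.1347 ≈ 0.03361; observed = 16/1106 ≈ 0.01447.
Coefficient of coincidence = 0.01447/0.03361 ≈ 0.43.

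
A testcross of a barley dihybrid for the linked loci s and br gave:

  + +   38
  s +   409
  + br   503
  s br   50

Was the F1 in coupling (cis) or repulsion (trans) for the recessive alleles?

trans

The two most frequent classes are + br (503) and s + (409); these are the parental (non-recombinant) types.
So the F1 carried + br on one chromosome and s + on the other — the recessive alleles are on opposite chromosomes (trans / repulsion).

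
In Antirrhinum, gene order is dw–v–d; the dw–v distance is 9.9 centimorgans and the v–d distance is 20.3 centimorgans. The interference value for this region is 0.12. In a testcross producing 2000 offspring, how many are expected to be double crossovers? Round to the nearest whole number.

35

Map distances give recombination frequencies of 0.099 and 0.203 for the two intervals.
With interference 0.12 (so coincidence = 0.88), expected double-crossover frequency = 0.099 × 0.203 × 0.88 = 0.01769.
Expected number = 0.01769 × 2000 = 35.37 ≈ 35.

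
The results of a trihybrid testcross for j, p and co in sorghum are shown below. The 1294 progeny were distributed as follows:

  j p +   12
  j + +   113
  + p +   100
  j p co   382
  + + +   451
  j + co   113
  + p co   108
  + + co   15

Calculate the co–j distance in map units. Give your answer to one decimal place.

The two most frequent reciprocal classes, j p co and + + +, are the parental types, so the F1 was j p co / + + +.
The two rarest classes, j p + and + + co, are the double crossovers. Comparing them with the parentals, only the co allele has switched, so co is the middle locus and the order is p – co – j.
Crossovers in the co–j interval produce the single-crossover classes + p co and j + + (108 + 113 = 221) plus the double crossovers (27).
RF(co–j) = (221 + 27) / 1294 = 248/1294 = 0.1917 → 19.2 map units.

19.2 map units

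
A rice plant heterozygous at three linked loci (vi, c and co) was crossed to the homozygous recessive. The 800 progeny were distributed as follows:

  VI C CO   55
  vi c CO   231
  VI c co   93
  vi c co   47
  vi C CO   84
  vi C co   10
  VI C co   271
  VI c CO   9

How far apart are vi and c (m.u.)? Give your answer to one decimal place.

24.5 m.u.

The two most frequent reciprocal classes, vi c CO and VI C co, are the parental types, so the F1 was vi c CO / VI C co.
The two rarest classes, VI c CO and vi C co, are the double crossovers. Comparing them with the parentals, only the vi allele has switched, so vi is the middle locus and the order is c – vi – co.
Crossovers in the c–vi interval produce the single-crossover classes vi C CO and VI c co (84 + 93 = 177) plus the double crossovers (19).
RF(c–vi) = (177 + 19) / 800 = 196/800 = 0.2450 → 24.5 m.u.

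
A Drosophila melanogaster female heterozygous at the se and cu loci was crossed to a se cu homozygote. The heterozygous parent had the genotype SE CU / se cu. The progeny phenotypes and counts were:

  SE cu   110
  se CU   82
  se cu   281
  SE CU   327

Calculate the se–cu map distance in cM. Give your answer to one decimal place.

The recombinant classes are SE cu and se CU: 110 + 82 = 192.
Recombination frequency = 192/800 = 0.2400 ≈ 24.0%, i.e. 24.0 cM.

24.0 cM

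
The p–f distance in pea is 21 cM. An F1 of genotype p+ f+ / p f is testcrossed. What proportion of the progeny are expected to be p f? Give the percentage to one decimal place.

A map distance of 21 cM corresponds to a recombination frequency of 0.210.
The F1 is p+ f+ / p f, so p f is a parental gamete class with expected frequency (1 − r)/2 = 0.790/2 = 0.3950.
That is 0.3950 = 39.5% of the progeny.

39.5%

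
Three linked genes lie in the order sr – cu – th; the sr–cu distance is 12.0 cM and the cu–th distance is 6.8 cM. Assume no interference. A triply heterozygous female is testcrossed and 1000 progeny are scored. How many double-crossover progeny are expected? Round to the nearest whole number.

Map distances give recombination frequencies of 0.120 and 0.068 for the two intervals.
With no interference, expected double-crossover frequency = 0.120 × 0.068 = 0.00816.
Expected number = 0.00816 × 1000 = 8.16 ≈ 8.

8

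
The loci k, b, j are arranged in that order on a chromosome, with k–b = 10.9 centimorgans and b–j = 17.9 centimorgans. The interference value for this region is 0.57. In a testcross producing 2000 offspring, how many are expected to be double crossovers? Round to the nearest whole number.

17

Map distances give recombination frequencies of 0.109 and 0.179 for the two intervals.
With interference 0.57 (so coincidence = 0.43), expected double-crossover frequency = 0.109 × 0.179 × 0.43 = 0.00839.
Expected number = 0.00839 × 2000 = 16.78 ≈ 17.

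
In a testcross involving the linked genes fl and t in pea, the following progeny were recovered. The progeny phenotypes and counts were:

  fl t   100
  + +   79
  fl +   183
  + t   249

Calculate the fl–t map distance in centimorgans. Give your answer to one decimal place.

29.3 centimorgans

The two most frequent classes, + t (249) and fl + (183), are the parental types, so the F1 was + t / fl +.
The recombinant classes are + + and fl t: 79 + 100 = 179.
Recombination frequency = 179/611 = 0.2930 ≈ 29.3%, i.e. 29.3 centimorgans.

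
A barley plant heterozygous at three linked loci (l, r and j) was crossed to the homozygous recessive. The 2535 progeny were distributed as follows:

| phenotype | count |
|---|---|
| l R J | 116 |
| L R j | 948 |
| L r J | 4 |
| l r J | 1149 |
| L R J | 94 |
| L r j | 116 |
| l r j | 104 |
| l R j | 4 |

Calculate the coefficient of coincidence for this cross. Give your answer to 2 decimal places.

0.41

The two most frequent reciprocal classes, L R j and l r J, are the parental types, so the F1 was L R j / l r J.
The two rarest classes, l R j and L r J, are the double crossovers. Comparing them with the parentals, only the l allele has switched, so l is the middle locus and the order is r – l – j.
r–l: (232 + 8)/2535 = 0.0947; l–j: (198 + 8)/2535 = 0.0813.
Expected DCO frequency = 0.0947 × 0.0813 ≈ 0.00770; observed = 8/2535 ≈ 0.00316.
Coefficient of coincidence = 0.00316/0.00770 ≈ 0.41.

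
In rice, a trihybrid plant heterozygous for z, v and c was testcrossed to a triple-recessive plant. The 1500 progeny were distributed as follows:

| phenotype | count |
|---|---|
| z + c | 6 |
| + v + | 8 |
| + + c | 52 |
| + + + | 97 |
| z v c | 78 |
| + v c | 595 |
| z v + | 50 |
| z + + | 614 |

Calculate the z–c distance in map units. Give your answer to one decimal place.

The two most frequent reciprocal classes, z + + and + v c, are the parental types, so the F1 was z + + / + v c.
The two rarest classes, z + c and + v +, are the double crossovers. Comparing them with the parentals, only the c allele has switched, so c is the middle locus and the order is z – c – v.
Crossovers in the z–c interval produce the single-crossover classes + + + and z v c (97 + 78 = 175) plus the double crossovers (14).
RF(z–c) = (175 + 14) / 1500 = 189/1500 = 0.1260 → 12.6 map units.

12.6 map units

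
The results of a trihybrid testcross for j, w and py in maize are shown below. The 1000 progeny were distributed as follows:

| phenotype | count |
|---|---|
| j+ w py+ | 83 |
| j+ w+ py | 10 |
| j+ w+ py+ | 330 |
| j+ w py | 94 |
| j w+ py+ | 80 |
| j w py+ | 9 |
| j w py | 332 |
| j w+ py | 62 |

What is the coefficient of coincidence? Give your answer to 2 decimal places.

The two most frequent reciprocal classes, j w py and j+ w+ py+, are the parental types, so the F1 was j w py / j+ w+ py+.
The two rarest classes, j w py+ and j+ w+ py, are the double crossovers. Comparing them with the parentals, only the py allele has switched, so py is the middle locus and the order is j – py – w.
j–py: (174 + 19)/1000 = 0.1930; py–w: (145 + 19)/1000 = 0.1640.
Expected DCO frequency = 0.1930 × 0.1640 ≈ 0.03165; observed = 19/1000 ≈ 0.01900.
Coefficient of coincidence = 0.01900/0.03165 ≈ 0.60.

0.60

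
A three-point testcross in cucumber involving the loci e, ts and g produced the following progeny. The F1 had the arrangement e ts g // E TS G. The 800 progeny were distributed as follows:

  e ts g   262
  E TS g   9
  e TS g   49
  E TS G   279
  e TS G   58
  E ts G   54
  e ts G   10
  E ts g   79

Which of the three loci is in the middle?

The two rarest classes, e ts G and E TS g, are the double crossovers. Comparing them with the parentals, only the g allele has switched, so g is the middle locus and the order is e – g – ts.

g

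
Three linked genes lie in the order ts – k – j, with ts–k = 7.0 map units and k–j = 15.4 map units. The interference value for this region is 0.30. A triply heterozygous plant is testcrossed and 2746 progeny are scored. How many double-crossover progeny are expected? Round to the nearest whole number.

Map distances give recombination frequencies of 0.070 and 0.154 for the two intervals.
With interference 0.30 (so coincidence = 0.70), expected double-crossover frequency = 0.070 × 0.154 × 0.70 = 0.00755.
Expected number = 0.00755 × 2746 = 20.72 ≈ 21.

21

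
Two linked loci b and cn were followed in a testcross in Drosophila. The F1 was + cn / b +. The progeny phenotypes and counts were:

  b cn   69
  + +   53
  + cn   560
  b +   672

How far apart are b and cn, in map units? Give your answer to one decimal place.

9.0 map units

The recombinant classes are + + and b cn: 53 + 69 = 122.
Recombination frequency = 122/1354 = 0.0901 ≈ 9.0%, i.e. 9.0 map units.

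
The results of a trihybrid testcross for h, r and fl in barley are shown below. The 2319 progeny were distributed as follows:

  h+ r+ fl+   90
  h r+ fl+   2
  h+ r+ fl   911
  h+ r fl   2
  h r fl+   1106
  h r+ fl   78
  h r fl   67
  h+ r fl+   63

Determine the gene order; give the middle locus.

r

The two most frequent reciprocal classes, h+ r+ fl and h r fl+, are the parental types, so the F1 was h+ r+ fl / h r fl+.
The two rarest classes, h+ r fl and h r+ fl+, are the double crossovers. Comparing them with the parentals, only the r allele has switched, so r is the middle locus and the order is fl – r – h.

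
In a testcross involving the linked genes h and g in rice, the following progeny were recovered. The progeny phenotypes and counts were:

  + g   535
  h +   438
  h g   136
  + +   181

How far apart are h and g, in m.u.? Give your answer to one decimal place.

The two most frequent classes, + g (535) and h + (438), are the parental types, so the F1 was + g / h +.
The recombinant classes are + + and h g: 181 + 136 = 317.
Recombination frequency = 317/1290 = 0.2457 ≈ 24.6%, i.e. 24.6 m.u.

24.6 m.u.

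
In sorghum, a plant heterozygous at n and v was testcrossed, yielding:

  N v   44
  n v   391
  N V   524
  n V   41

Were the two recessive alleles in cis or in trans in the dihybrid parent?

The two most frequent classes are N V (524) and n v (391); these are the parental (non-recombinant) types.
So the F1 carried N V on one chromosome and n v on the other — the recessive alleles are on the same chromosome (cis / coupling).

cis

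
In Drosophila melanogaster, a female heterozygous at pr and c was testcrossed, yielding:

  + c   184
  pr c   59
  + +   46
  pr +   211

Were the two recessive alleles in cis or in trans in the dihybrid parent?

trans

The two most frequent classes are + c (184) and pr + (211); these are the parental (non-recombinant) types.
So the F1 carried + c on one chromosome and pr + on the other — the recessive alleles are on opposite chromosomes (trans / repulsion).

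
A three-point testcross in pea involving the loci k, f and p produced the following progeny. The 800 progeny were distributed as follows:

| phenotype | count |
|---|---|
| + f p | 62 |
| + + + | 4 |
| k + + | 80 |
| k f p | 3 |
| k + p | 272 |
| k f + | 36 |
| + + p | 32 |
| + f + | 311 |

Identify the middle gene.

The two most frequent reciprocal classes, k + p and + f +, are the parental types, so the F1 was k + p / + f +.
The two rarest classes, k f p and + + +, are the double crossovers. Comparing them with the parentals, only the f allele has switched, so f is the middle locus and the order is k – f – p.

f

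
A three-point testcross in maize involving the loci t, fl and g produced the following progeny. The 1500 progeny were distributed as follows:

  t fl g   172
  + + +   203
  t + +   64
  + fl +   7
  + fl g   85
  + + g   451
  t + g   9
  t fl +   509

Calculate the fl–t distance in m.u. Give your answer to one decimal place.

11.0 m.u.

The two most frequent reciprocal classes, t fl + and + + g, are the parental types, so the F1 was t fl + / + + g.
The two rarest classes, + fl + and t + g, are the double crossovers. Comparing them with the parentals, only the t allele has switched, so t is the middle locus and the order is g – t – fl.
Crossovers in the t–fl interval produce the single-crossover classes t + + and + fl g (64 + 85 = 149) plus the double crossovers (16).
RF(t–fl) = (149 + 16) / 1500 = 165/1500 = 0.1100 → 11.0 m.u.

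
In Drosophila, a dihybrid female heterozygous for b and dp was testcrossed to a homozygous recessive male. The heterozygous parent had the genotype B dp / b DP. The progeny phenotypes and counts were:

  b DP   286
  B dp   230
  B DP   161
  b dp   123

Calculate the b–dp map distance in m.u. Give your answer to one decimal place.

The recombinant classes are B DP and b dp: 161 + 123 = 284.
Recombination frequency = 284/800 = 0.3550 ≈ 35.5%, i.e. 35.5 m.u.

35.5 m.u.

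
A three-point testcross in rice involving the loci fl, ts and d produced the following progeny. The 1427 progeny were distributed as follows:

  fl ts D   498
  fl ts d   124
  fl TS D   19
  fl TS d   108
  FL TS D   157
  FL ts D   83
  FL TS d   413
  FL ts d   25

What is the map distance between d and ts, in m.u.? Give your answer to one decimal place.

22.8 m.u.

The two most frequent reciprocal classes, FL TS d and fl ts D, are the parental types, so the F1 was FL TS d / fl ts D.
The two rarest classes, FL ts d and fl TS D, are the double crossovers. Comparing them with the parentals, only the ts allele has switched, so ts is the middle locus and the order is fl – ts – d.
Crossovers in the ts–d interval produce the single-crossover classes FL TS D and fl ts d (157 + 124 = 281) plus the double crossovers (44).
RF(ts–d) = (281 + 44) / 1427 = 325/1427 = 0.2278 → 22.8 m.u.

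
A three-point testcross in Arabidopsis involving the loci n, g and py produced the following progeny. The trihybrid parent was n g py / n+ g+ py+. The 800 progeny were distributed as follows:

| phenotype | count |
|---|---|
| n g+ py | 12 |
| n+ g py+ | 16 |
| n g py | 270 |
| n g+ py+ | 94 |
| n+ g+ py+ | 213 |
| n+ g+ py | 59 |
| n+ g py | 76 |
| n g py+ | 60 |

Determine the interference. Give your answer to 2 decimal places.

The two rarest classes, n g+ py and n+ g py+, are the double crossovers. Comparing them with the parentals, only the g allele has switched, so g is the middle locus and the order is py – g – n.
py–g: (119 + 28)/800 = 0.1837; g–n: (170 + 28)/800 = 0.2475.
Expected DCO frequency = 0.1837 × 0.2475 ≈ 0.04547; observed = 28/800 ≈ 0.03500.
Coefficient of coincidence = 0.03500/0.04547 ≈ 0.77; interference = 1 − 0.77 = 0.23.

0.23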